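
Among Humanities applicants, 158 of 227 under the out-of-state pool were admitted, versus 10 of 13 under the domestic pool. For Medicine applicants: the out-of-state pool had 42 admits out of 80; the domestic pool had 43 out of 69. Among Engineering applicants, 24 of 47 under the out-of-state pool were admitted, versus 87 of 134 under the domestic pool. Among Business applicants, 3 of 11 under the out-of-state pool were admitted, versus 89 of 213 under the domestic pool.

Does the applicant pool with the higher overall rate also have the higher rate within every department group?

Humanities: the out-of-state pool 158/227 = 69.6%, the domestic pool 10/13 = 76.9% → the domestic pool
Medicine: the out-of-state pool 42/80 = 52.5%, the domestic pool 43/69 = 62.3% → the domestic pool
Engineering: the out-of-state pool 24/47 = 51.1%, the domestic pool 87/134 = 64.9% → the domestic pool
Business: the out-of-state pool 3/11 = 27.3%, the domestic pool 89/213 = 41.8% → the domestic pool
Overall: the out-of-state pool 227/365 = 62.2%, the domestic pool 229/429 = 53.4% → the out-of-state pool
The domestic pool wins each department group but the out-of-state pool wins overall — the comparison reverses. The domestic pool's applicants skew toward Business, which has a lower base rate.

No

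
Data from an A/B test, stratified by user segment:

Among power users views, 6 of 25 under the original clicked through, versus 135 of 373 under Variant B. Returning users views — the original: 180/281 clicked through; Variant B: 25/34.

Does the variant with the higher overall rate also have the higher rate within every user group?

Power users: the original 6/25 = 24.0%, Variant B 135/373 = 36.2% → Variant B
Returning users: the original 180/281 = 64.1%, Variant B 25/34 = 73.5% → Variant B
Overall: the original 186/306 = 60.8%, Variant B 160/407 = 39.3% → the original
Variant B wins each user group but the original wins overall — the comparison reverses. Variant B's views skew toward power users, which has a lower base rate.

No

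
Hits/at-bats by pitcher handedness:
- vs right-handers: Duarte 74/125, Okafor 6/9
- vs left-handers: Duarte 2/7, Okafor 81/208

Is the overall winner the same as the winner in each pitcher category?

Vs right-handers: Duarte 74/125 = 59.2%, Okafor 6/9 = 66.7% → Okafor
Vs left-handers: Duarte 2/7 = 28.6%, Okafor 81/208 = 38.9% → Okafor
Overall: Duarte 76/132 = 57.6%, Okafor 87/217 = 40.1% → Duarte
Okafor wins each pitcher group but Duarte wins overall — the comparison reverses. Okafor's at-bats skew toward vs left-handers, which has a lower base rate.

No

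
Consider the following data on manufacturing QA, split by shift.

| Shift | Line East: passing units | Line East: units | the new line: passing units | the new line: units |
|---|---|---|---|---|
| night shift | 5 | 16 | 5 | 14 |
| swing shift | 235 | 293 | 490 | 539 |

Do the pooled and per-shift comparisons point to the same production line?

Yes

Night shift: Line East 5/16 = 31.2%, the new line 5/14 = 35.7% → the new line
Swing shift: Line East 235/293 = 80.2%, the new line 490/539 = 90.9% → the new line
Overall: Line East 240/309 = 77.7%, the new line 495/553 = 89.5% → the new line
The new line wins overall and in every shift group — no reversal.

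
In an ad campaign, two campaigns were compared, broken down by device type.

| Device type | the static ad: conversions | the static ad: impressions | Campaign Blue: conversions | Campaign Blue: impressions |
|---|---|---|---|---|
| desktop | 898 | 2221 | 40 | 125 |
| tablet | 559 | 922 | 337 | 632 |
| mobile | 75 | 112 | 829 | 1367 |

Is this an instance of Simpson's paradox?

Desktop: the static ad 898/2221 = 40.4%, Campaign Blue 40/125 = 32.0% → the static ad
Tablet: the static ad 559/922 = 60.6%, Campaign Blue 337/632 = 53.3% → the static ad
Mobile: the static ad 75/112 = 67.0%, Campaign Blue 829/1367 = 60.6% → the static ad
Overall: the static ad 1532/3255 = 47.1%, Campaign Blue 1206/2124 = 56.8% → Campaign Blue
The static ad wins each device group but Campaign Blue wins overall — the comparison reverses. The static ad's impressions skew toward desktop, which has a lower base rate.

Yes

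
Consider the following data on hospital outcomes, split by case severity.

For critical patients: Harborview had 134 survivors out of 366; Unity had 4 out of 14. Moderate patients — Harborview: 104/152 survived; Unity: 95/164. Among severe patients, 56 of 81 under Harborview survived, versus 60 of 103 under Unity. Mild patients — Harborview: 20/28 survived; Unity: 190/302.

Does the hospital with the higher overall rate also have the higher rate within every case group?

No

Critical: Harborview 134/366 = 36.6%, Unity 4/14 = 28.6% → Harborview
Moderate: Harborview 104/152 = 68.4%, Unity 95/164 = 57.9% → Harborview
Severe: Harborview 56/81 = 69.1%, Unity 60/103 = 58.3% → Harborview
Mild: Harborview 20/28 = 71.4%, Unity 190/302 = 62.9% → Harborview
Overall: Harborview 314/627 = 50.1%, Unity 349/583 = 59.9% → Unity
Harborview wins each case group but Unity wins overall — the comparison reverses. Harborview's patients skew toward critical, which has a lower base rate.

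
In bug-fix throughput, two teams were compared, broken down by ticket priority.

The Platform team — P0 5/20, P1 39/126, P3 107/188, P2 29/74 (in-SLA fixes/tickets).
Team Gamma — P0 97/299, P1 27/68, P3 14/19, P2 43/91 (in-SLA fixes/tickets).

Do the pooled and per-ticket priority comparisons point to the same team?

No

P0: the Platform team 5/20 = 25.0%, Team Gamma 97/299 = 32.4% → Team Gamma
P1: the Platform team 39/126 = 31.0%, Team Gamma 27/68 = 39.7% → Team Gamma
P3: the Platform team 107/188 = 56.9%, Team Gamma 14/19 = 73.7% → Team Gamma
P2: the Platform team 29/74 = 39.2%, Team Gamma 43/91 = 47.3% → Team Gamma
Overall: the Platform team 180/408 = 44.1%, Team Gamma 181/477 = 37.9% → the Platform team
Team Gamma wins each ticket group but the Platform team wins overall — the comparison reverses. Team Gamma's tickets skew toward P0, which has a lower base rate.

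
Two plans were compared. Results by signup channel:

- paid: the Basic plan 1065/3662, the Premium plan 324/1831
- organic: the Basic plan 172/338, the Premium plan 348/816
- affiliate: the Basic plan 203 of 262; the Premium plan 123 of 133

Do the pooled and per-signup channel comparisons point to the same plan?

No

Paid: the Basic plan 1065/3662 = 29.1%, the Premium plan 324/1831 = 17.7% → the Basic plan
Organic: the Basic plan 172/338 = 50.9%, the Premium plan 348/816 = 42.6% → the Basic plan
Affiliate: the Basic plan 203/262 = 77.5%, the Premium plan 123/133 = 92.5% → the Premium plan
Overall: the Basic plan 1440/4262 = 33.8%, the Premium plan 795/2780 = 28.6% → the Basic plan
Neither sweeps: the Basic plan wins 2 of 3 groups, the Premium plan wins 1. The Basic plan wins overall but not every group — no Simpson reversal.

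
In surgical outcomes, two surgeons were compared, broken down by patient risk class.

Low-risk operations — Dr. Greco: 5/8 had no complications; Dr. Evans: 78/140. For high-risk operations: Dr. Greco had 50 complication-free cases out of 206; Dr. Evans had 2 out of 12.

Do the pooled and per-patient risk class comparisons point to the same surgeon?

Low-risk: Dr. Greco 5/8 = 62.5%, Dr. Evans 78/140 = 55.7% → Dr. Greco
High-risk: Dr. Greco 50/206 = 24.3%, Dr. Evans 2/12 = 16.7% → Dr. Greco
Overall: Dr. Greco 55/214 = 25.7%, Dr. Evans 80/152 = 52.6% → Dr. Evans
Dr. Greco wins each patient risk group but Dr. Evans wins overall — the comparison reverses. Dr. Greco's operations skew toward high-risk, which has a lower base rate.

No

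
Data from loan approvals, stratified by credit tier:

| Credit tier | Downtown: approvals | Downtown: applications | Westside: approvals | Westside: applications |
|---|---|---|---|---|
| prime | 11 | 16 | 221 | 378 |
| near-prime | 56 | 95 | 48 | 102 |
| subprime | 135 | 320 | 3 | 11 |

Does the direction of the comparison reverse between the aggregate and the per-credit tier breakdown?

Prime: Downtown 11/16 = 68.8%, Westside 221/378 = 58.5% → Downtown
Near-prime: Downtown 56/95 = 58.9%, Westside 48/102 = 47.1% → Downtown
Subprime: Downtown 135/320 = 42.2%, Westside 3/11 = 27.3% → Downtown
Overall: Downtown 202/431 = 46.9%, Westside 272/491 = 55.4% → Westside
Downtown wins each credit group but Westside wins overall — the comparison reverses. Downtown's applications skew toward subprime, which has a lower base rate.

Yes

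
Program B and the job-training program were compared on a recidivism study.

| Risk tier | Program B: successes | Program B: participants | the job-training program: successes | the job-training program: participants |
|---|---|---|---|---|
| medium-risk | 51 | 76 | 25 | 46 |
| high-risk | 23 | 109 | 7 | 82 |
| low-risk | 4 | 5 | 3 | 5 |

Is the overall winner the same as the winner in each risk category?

Yes

Medium-risk: Program B 51/76 = 67.1%, the job-training program 25/46 = 54.3% → Program B
High-risk: Program B 23/109 = 21.1%, the job-training program 7/82 = 8.5% → Program B
Low-risk: Program B 4/5 = 80.0%, the job-training program 3/5 = 60.0% → Program B
Overall: Program B 78/190 = 41.1%, the job-training program 35/133 = 26.3% → Program B
Program B wins overall and in every risk group — no reversal.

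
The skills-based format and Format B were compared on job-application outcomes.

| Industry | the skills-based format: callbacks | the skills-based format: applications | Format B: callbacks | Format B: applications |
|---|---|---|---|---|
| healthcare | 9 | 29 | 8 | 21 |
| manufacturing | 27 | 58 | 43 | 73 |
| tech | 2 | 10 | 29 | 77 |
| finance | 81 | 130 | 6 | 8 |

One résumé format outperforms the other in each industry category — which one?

Format B

Healthcare: the skills-based format 9/29 = 31.0%, Format B 8/21 = 38.1% → Format B
Manufacturing: the skills-based format 27/58 = 46.6%, Format B 43/73 = 58.9% → Format B
Tech: the skills-based format 2/10 = 20.0%, Format B 29/77 = 37.7% → Format B
Finance: the skills-based format 81/130 = 62.3%, Format B 6/8 = 75.0% → Format B
Format B has the higher rate in all 4 groups.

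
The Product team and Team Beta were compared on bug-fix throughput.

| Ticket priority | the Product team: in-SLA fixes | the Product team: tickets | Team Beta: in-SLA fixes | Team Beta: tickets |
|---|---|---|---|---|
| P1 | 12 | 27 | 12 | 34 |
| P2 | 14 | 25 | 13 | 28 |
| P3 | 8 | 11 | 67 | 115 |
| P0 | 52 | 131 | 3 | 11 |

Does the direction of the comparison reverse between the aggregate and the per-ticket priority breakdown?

P1: the Product team 12/27 = 44.4%, Team Beta 12/34 = 35.3% → the Product team
P2: the Product team 14/25 = 56.0%, Team Beta 13/28 = 46.4% → the Product team
P3: the Product team 8/11 = 72.7%, Team Beta 67/115 = 58.3% → the Product team
P0: the Product team 52/131 = 39.7%, Team Beta 3/11 = 27.3% → the Product team
Overall: the Product team 86/194 = 44.3%, Team Beta 95/188 = 50.5% → Team Beta
The Product team wins each ticket group but Team Beta wins overall — the comparison reverses. The Product team's tickets skew toward P0, which has a lower base rate.

Yes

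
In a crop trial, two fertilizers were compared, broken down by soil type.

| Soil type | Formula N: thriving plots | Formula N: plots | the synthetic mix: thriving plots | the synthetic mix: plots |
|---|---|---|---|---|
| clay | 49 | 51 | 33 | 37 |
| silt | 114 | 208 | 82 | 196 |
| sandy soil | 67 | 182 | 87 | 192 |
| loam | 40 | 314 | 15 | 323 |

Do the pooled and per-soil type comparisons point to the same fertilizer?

No

Clay: Formula N 49/51 = 96.1%, the synthetic mix 33/37 = 89.2% → Formula N
Silt: Formula N 114/208 = 54.8%, the synthetic mix 82/196 = 41.8% → Formula N
Sandy soil: Formula N 67/182 = 36.8%, the synthetic mix 87/192 = 45.3% → the synthetic mix
Loam: Formula N 40/314 = 12.7%, the synthetic mix 15/323 = 4.6% → Formula N
Overall: Formula N 270/755 = 35.8%, the synthetic mix 217/748 = 29.0% → Formula N
Neither sweeps: Formula N wins 3 of 4 groups, the synthetic mix wins 1. Formula N wins overall but not every group — no Simpson reversal.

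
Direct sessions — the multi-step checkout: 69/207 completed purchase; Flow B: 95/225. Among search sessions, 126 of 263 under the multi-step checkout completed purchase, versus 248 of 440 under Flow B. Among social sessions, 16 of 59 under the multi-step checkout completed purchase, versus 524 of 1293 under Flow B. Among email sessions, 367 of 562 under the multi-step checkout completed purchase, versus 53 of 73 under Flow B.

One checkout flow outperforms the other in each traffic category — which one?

Direct: the multi-step checkout 69/207 = 33.3%, Flow B 95/225 = 42.2% → Flow B
Search: the multi-step checkout 126/263 = 47.9%, Flow B 248/440 = 56.4% → Flow B
Social: the multi-step checkout 16/59 = 27.1%, Flow B 524/1293 = 40.5% → Flow B
Email: the multi-step checkout 367/562 = 65.3%, Flow B 53/73 = 72.6% → Flow B
Flow B has the higher rate in all 4 groups.

Flow B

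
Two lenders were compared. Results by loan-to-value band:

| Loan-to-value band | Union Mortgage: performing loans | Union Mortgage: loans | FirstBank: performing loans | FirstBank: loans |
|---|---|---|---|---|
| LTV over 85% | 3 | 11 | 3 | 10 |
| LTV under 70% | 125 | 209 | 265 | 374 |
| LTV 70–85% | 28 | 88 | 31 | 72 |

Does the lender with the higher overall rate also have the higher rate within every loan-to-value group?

Yes

LTV over 85%: Union Mortgage 3/11 = 27.3%, FirstBank 3/10 = 30.0% → FirstBank
LTV under 70%: Union Mortgage 125/209 = 59.8%, FirstBank 265/374 = 70.9% → FirstBank
LTV 70–85%: Union Mortgage 28/88 = 31.8%, FirstBank 31/72 = 43.1% → FirstBank
Overall: Union Mortgage 156/308 = 50.6%, FirstBank 299/456 = 65.6% → FirstBank
FirstBank wins overall and in every loan-to-value group — no reversal.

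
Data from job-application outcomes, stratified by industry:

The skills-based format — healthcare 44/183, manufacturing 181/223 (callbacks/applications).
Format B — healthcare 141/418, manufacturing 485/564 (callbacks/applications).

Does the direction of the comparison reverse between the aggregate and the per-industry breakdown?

Healthcare: the skills-based format 44/183 = 24.0%, Format B 141/418 = 33.7% → Format B
Manufacturing: the skills-based format 181/223 = 81.2%, Format B 485/564 = 86.0% → Format B
Overall: the skills-based format 225/406 = 55.4%, Format B 626/982 = 63.7% → Format B
Format B wins overall and in every industry group — no reversal.

No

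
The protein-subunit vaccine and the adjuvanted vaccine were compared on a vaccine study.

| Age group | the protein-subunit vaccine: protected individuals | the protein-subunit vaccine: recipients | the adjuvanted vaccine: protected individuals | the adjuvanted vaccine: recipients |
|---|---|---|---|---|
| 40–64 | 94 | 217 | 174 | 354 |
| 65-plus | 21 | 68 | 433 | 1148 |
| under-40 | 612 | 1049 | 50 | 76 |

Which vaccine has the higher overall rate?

the protein-subunit vaccine

40–64: the protein-subunit vaccine 94/217 = 43.3%, the adjuvanted vaccine 174/354 = 49.2% → the adjuvanted vaccine
65-plus: the protein-subunit vaccine 21/68 = 30.9%, the adjuvanted vaccine 433/1148 = 37.7% → the adjuvanted vaccine
Under-40: the protein-subunit vaccine 612/1049 = 58.3%, the adjuvanted vaccine 50/76 = 65.8% → the adjuvanted vaccine
Overall: the protein-subunit vaccine 727/1334 = 54.5%, the adjuvanted vaccine 657/1578 = 41.6% → the protein-subunit vaccine
(The adjuvanted vaccine wins every age group but the protein-subunit vaccine wins overall — the adjuvanted vaccine's recipients skew toward the low-rate 65-plus group.)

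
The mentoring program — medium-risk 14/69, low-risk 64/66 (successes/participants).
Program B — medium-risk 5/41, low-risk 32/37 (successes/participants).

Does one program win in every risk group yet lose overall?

Medium-risk: the mentoring program 14/69 = 20.3%, Program B 5/41 = 12.2% → the mentoring program
Low-risk: the mentoring program 64/66 = 97.0%, Program B 32/37 = 86.5% → the mentoring program
Overall: the mentoring program 78/135 = 57.8%, Program B 37/78 = 47.4% → the mentoring program
The mentoring program wins overall and in every risk group — no reversal.

No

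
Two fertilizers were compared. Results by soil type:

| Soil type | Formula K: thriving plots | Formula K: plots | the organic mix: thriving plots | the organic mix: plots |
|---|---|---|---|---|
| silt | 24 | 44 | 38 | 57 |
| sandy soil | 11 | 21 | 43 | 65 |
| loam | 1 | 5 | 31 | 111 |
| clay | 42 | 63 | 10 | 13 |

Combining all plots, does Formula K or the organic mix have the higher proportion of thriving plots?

Formula K

Silt: Formula K 24/44 = 54.5%, the organic mix 38/57 = 66.7% → the organic mix
Sandy soil: Formula K 11/21 = 52.4%, the organic mix 43/65 = 66.2% → the organic mix
Loam: Formula K 1/5 = 20.0%, the organic mix 31/111 = 27.9% → the organic mix
Clay: Formula K 42/63 = 66.7%, the organic mix 10/13 = 76.9% → the organic mix
Overall: Formula K 78/133 = 58.6%, the organic mix 122/246 = 49.6% → Formula K
(The organic mix wins every soil group but Formula K wins overall — the organic mix's plots skew toward the low-rate loam group.)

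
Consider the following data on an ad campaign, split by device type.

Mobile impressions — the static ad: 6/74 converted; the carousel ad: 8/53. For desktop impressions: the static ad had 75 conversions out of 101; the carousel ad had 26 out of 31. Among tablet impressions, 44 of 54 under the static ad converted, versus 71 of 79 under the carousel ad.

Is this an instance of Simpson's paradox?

No

Mobile: the static ad 6/74 = 8.1%, the carousel ad 8/53 = 15.1% → the carousel ad
Desktop: the static ad 75/101 = 74.3%, the carousel ad 26/31 = 83.9% → the carousel ad
Tablet: the static ad 44/54 = 81.5%, the carousel ad 71/79 = 89.9% → the carousel ad
Overall: the static ad 125/229 = 54.6%, the carousel ad 105/163 = 64.4% → the carousel ad
The carousel ad wins overall and in every device group — no reversal.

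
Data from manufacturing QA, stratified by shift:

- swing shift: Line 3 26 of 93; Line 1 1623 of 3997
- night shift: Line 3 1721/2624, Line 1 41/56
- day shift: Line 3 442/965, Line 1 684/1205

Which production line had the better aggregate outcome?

Line 3

Swing shift: Line 3 26/93 = 28.0%, Line 1 1623/3997 = 40.6% → Line 1
Night shift: Line 3 1721/2624 = 65.6%, Line 1 41/56 = 73.2% → Line 1
Day shift: Line 3 442/965 = 45.8%, Line 1 684/1205 = 56.8% → Line 1
Overall: Line 3 2189/3682 = 59.5%, Line 1 2348/5258 = 44.7% → Line 3
(Line 1 wins every shift group but Line 3 wins overall — Line 1's units skew toward the low-rate swing shift group.)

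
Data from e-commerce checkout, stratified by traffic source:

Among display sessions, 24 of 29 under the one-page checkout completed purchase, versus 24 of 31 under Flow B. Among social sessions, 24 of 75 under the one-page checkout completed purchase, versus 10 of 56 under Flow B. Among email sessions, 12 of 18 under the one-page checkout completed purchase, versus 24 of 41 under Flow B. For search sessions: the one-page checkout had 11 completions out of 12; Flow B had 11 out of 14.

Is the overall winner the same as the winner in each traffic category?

Yes

Display: the one-page checkout 24/29 = 82.8%, Flow B 24/31 = 77.4% → the one-page checkout
Social: the one-page checkout 24/75 = 32.0%, Flow B 10/56 = 17.9% → the one-page checkout
Email: the one-page checkout 12/18 = 66.7%, Flow B 24/41 = 58.5% → the one-page checkout
Search: the one-page checkout 11/12 = 91.7%, Flow B 11/14 = 78.6% → the one-page checkout
Overall: the one-page checkout 71/134 = 53.0%, Flow B 69/142 = 48.6% → the one-page checkout
The one-page checkout wins overall and in every traffic group — no reversal.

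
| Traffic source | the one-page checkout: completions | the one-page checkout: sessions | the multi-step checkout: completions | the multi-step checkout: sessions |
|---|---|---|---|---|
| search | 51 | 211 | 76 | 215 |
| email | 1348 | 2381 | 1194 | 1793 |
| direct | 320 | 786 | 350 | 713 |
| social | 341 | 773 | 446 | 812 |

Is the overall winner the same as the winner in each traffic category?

Search: the one-page checkout 51/211 = 24.2%, the multi-step checkout 76/215 = 35.3% → the multi-step checkout
Email: the one-page checkout 1348/2381 = 56.6%, the multi-step checkout 1194/1793 = 66.6% → the multi-step checkout
Direct: the one-page checkout 320/786 = 40.7%, the multi-step checkout 350/713 = 49.1% → the multi-step checkout
Social: the one-page checkout 341/773 = 44.1%, the multi-step checkout 446/812 = 54.9% → the multi-step checkout
Overall: the one-page checkout 2060/4151 = 49.6%, the multi-step checkout 2066/3533 = 58.5% → the multi-step checkout
The multi-step checkout wins overall and in every traffic group — no reversal.

Yes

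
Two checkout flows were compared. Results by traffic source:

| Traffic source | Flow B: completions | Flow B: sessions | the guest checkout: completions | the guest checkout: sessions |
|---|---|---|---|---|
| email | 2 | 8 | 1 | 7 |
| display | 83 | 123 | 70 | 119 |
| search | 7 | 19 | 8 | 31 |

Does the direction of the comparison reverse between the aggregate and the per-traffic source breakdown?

Email: Flow B 2/8 = 25.0%, the guest checkout 1/7 = 14.3% → Flow B
Display: Flow B 83/123 = 67.5%, the guest checkout 70/119 = 58.8% → Flow B
Search: Flow B 7/19 = 36.8%, the guest checkout 8/31 = 25.8% → Flow B
Overall: Flow B 92/150 = 61.3%, the guest checkout 79/157 = 50.3% → Flow B
Flow B wins overall and in every traffic group — no reversal.

No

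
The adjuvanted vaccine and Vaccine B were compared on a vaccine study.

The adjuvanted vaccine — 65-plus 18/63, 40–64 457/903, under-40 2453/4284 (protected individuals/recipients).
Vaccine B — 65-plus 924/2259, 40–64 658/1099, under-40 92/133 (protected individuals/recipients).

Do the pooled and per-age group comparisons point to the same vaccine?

No

65-plus: the adjuvanted vaccine 18/63 = 28.6%, Vaccine B 924/2259 = 40.9% → Vaccine B
40–64: the adjuvanted vaccine 457/903 = 50.6%, Vaccine B 658/1099 = 59.9% → Vaccine B
Under-40: the adjuvanted vaccine 2453/4284 = 57.3%, Vaccine B 92/133 = 69.2% → Vaccine B
Overall: the adjuvanted vaccine 2928/5250 = 55.8%, Vaccine B 1674/3491 = 48.0% → the adjuvanted vaccine
Vaccine B wins each age group but the adjuvanted vaccine wins overall — the comparison reverses. Vaccine B's recipients skew toward 65-plus, which has a lower base rate.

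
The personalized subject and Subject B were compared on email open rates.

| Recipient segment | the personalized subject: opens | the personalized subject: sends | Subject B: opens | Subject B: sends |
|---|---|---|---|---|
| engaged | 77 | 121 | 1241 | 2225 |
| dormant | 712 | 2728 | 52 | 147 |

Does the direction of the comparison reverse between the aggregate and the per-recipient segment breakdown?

Engaged: the personalized subject 77/121 = 63.6%, Subject B 1241/2225 = 55.8% → the personalized subject
Dormant: the personalized subject 712/2728 = 26.1%, Subject B 52/147 = 35.4% → Subject B
Overall: the personalized subject 789/2849 = 27.7%, Subject B 1293/2372 = 54.5% → Subject B
Neither sweeps: the personalized subject wins 1 of 2 groups, Subject B wins 1. Subject B wins overall but not every group — no Simpson reversal.

No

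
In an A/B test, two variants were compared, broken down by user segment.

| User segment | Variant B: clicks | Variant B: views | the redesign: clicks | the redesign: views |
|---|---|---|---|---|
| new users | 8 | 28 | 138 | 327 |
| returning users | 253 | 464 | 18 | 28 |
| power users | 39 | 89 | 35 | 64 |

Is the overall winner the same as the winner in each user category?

No

New users: Variant B 8/28 = 28.6%, the redesign 138/327 = 42.2% → the redesign
Returning users: Variant B 253/464 = 54.5%, the redesign 18/28 = 64.3% → the redesign
Power users: Variant B 39/89 = 43.8%, the redesign 35/64 = 54.7% → the redesign
Overall: Variant B 300/581 = 51.6%, the redesign 191/419 = 45.6% → Variant B
The redesign wins each user group but Variant B wins overall — the comparison reverses. The redesign's views skew toward new users, which has a lower base rate.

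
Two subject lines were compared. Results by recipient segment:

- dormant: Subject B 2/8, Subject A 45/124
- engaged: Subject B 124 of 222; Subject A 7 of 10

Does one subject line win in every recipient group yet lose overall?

Yes

Dormant: Subject B 2/8 = 25.0%, Subject A 45/124 = 36.3% → Subject A
Engaged: Subject B 124/222 = 55.9%, Subject A 7/10 = 70.0% → Subject A
Overall: Subject B 126/230 = 54.8%, Subject A 52/134 = 38.8% → Subject B
Subject A wins each recipient group but Subject B wins overall — the comparison reverses. Subject A's sends skew toward dormant, which has a lower base rate.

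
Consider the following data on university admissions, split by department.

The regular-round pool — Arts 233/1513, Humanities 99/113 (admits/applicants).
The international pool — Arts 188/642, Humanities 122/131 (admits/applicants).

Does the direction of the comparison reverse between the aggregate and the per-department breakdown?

Arts: the regular-round pool 233/1513 = 15.4%, the international pool 188/642 = 29.3% → the international pool
Humanities: the regular-round pool 99/113 = 87.6%, the international pool 122/131 = 93.1% → the international pool
Overall: the regular-round pool 332/1626 = 20.4%, the international pool 310/773 = 40.1% → the international pool
The international pool wins overall and in every department group — no reversal.

No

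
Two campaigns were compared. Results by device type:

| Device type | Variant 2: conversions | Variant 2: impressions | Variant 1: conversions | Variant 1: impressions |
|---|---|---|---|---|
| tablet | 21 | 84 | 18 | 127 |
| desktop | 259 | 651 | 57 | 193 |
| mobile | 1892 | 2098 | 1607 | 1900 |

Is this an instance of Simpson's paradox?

No

Tablet: Variant 2 21/84 = 25.0%, Variant 1 18/127 = 14.2% → Variant 2
Desktop: Variant 2 259/651 = 39.8%, Variant 1 57/193 = 29.5% → Variant 2
Mobile: Variant 2 1892/2098 = 90.2%, Variant 1 1607/1900 = 84.6% → Variant 2
Overall: Variant 2 2172/2833 = 76.7%, Variant 1 1682/2220 = 75.8% → Variant 2
Variant 2 wins overall and in every device group — no reversal.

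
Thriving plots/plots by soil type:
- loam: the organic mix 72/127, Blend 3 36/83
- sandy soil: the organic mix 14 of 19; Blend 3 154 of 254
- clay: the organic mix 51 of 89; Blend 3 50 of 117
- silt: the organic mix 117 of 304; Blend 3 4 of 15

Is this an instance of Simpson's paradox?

Loam: the organic mix 72/127 = 56.7%, Blend 3 36/83 = 43.4% → the organic mix
Sandy soil: the organic mix 14/19 = 73.7%, Blend 3 154/254 = 60.6% → the organic mix
Clay: the organic mix 51/89 = 57.3%, Blend 3 50/117 = 42.7% → the organic mix
Silt: the organic mix 117/304 = 38.5%, Blend 3 4/15 = 26.7% → the organic mix
Overall: the organic mix 254/539 = 47.1%, Blend 3 244/469 = 52.0% → Blend 3
The organic mix wins each soil group but Blend 3 wins overall — the comparison reverses. The organic mix's plots skew toward silt, which has a lower base rate.

Yes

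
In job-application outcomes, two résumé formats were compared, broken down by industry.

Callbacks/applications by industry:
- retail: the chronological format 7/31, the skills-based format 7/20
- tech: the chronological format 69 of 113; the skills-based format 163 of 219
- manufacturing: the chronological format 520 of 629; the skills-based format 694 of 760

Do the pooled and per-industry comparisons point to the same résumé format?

Retail: the chronological format 7/31 = 22.6%, the skills-based format 7/20 = 35.0% → the skills-based format
Tech: the chronological format 69/113 = 61.1%, the skills-based format 163/219 = 74.4% → the skills-based format
Manufacturing: the chronological format 520/629 = 82.7%, the skills-based format 694/760 = 91.3% → the skills-based format
Overall: the chronological format 596/773 = 77.1%, the skills-based format 864/999 = 86.5% → the skills-based format
The skills-based format wins overall and in every industry group — no reversal.

Yes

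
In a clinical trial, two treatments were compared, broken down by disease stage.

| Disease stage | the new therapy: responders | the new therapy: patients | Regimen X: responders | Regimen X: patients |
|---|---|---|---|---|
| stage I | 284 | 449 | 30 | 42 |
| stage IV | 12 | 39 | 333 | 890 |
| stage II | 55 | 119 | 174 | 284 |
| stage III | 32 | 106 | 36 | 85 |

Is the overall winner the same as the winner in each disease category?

Stage I: the new therapy 284/449 = 63.3%, Regimen X 30/42 = 71.4% → Regimen X
Stage IV: the new therapy 12/39 = 30.8%, Regimen X 333/890 = 37.4% → Regimen X
Stage II: the new therapy 55/119 = 46.2%, Regimen X 174/284 = 61.3% → Regimen X
Stage III: the new therapy 32/106 = 30.2%, Regimen X 36/85 = 42.4% → Regimen X
Overall: the new therapy 383/713 = 53.7%, Regimen X 573/1301 = 44.0% → the new therapy
Regimen X wins each disease group but the new therapy wins overall — the comparison reverses. Regimen X's patients skew toward stage IV, which has a lower base rate.

No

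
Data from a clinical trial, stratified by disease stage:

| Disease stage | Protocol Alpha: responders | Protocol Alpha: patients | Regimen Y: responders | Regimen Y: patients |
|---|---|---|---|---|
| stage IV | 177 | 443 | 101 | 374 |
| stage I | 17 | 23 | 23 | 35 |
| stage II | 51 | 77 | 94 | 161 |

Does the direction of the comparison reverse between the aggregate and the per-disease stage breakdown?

No

Stage IV: Protocol Alpha 177/443 = 40.0%, Regimen Y 101/374 = 27.0% → Protocol Alpha
Stage I: Protocol Alpha 17/23 = 73.9%, Regimen Y 23/35 = 65.7% → Protocol Alpha
Stage II: Protocol Alpha 51/77 = 66.2%, Regimen Y 94/161 = 58.4% → Protocol Alpha
Overall: Protocol Alpha 245/543 = 45.1%, Regimen Y 218/570 = 38.2% → Protocol Alpha
Protocol Alpha wins overall and in every disease group — no reversal.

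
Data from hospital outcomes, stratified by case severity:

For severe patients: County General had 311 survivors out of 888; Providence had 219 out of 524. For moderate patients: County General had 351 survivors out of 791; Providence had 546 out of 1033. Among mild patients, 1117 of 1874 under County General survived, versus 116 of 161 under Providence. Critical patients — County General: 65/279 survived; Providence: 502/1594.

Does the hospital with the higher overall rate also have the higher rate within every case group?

Severe: County General 311/888 = 35.0%, Providence 219/524 = 41.8% → Providence
Moderate: County General 351/791 = 44.4%, Providence 546/1033 = 52.9% → Providence
Mild: County General 1117/1874 = 59.6%, Providence 116/161 = 72.0% → Providence
Critical: County General 65/279 = 23.3%, Providence 502/1594 = 31.5% → Providence
Overall: County General 1844/3832 = 48.1%, Providence 1383/3312 = 41.8% → County General
Providence wins each case group but County General wins overall — the comparison reverses. Providence's patients skew toward critical, which has a lower base rate.

No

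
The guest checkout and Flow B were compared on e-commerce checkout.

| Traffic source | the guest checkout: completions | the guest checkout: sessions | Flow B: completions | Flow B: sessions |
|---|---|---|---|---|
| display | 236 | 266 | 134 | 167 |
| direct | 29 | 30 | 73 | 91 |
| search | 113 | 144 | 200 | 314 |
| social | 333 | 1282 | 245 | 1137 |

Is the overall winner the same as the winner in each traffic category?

Display: the guest checkout 236/266 = 88.7%, Flow B 134/167 = 80.2% → the guest checkout
Direct: the guest checkout 29/30 = 96.7%, Flow B 73/91 = 80.2% → the guest checkout
Search: the guest checkout 113/144 = 78.5%, Flow B 200/314 = 63.7% → the guest checkout
Social: the guest checkout 333/1282 = 26.0%, Flow B 245/1137 = 21.5% → the guest checkout
Overall: the guest checkout 711/1722 = 41.3%, Flow B 652/1709 = 38.2% → the guest checkout
The guest checkout wins overall and in every traffic group — no reversal.

Yes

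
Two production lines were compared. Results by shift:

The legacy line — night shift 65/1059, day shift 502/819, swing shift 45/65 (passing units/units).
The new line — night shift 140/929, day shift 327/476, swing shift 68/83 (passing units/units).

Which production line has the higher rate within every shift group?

Night shift: the legacy line 65/1059 = 6.1%, the new line 140/929 = 15.1% → the new line
Day shift: the legacy line 502/819 = 61.3%, the new line 327/476 = 68.7% → the new line
Swing shift: the legacy line 45/65 = 69.2%, the new line 68/83 = 81.9% → the new line
The new line has the higher rate in all 3 groups.

the new line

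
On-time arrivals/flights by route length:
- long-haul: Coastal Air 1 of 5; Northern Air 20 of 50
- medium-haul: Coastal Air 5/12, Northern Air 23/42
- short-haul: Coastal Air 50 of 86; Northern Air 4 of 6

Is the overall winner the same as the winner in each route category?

Long-haul: Coastal Air 1/5 = 20.0%, Northern Air 20/50 = 40.0% → Northern Air
Medium-haul: Coastal Air 5/12 = 41.7%, Northern Air 23/42 = 54.8% → Northern Air
Short-haul: Coastal Air 50/86 = 58.1%, Northern Air 4/6 = 66.7% → Northern Air
Overall: Coastal Air 56/103 = 54.4%, Northern Air 47/98 = 48.0% → Coastal Air
Northern Air wins each route group but Coastal Air wins overall — the comparison reverses. Northern Air's flights skew toward long-haul, which has a lower base rate.

No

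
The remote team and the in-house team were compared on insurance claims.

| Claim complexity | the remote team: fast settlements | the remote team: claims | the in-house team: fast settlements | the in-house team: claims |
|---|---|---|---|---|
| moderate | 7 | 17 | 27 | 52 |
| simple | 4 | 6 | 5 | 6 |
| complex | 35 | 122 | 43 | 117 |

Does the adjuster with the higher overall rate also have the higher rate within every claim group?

Yes

Moderate: the remote team 7/17 = 41.2%, the in-house team 27/52 = 51.9% → the in-house team
Simple: the remote team 4/6 = 66.7%, the in-house team 5/6 = 83.3% → the in-house team
Complex: the remote team 35/122 = 28.7%, the in-house team 43/117 = 36.8% → the in-house team
Overall: the remote team 46/145 = 31.7%, the in-house team 75/175 = 42.9% → the in-house team
The in-house team wins overall and in every claim group — no reversal.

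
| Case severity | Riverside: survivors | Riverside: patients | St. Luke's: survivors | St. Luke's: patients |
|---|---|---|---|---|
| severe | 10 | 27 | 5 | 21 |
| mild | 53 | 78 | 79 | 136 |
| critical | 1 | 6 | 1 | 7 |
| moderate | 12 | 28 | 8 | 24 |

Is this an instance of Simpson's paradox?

Severe: Riverside 10/27 = 37.0%, St. Luke's 5/21 = 23.8% → Riverside
Mild: Riverside 53/78 = 67.9%, St. Luke's 79/136 = 58.1% → Riverside
Critical: Riverside 1/6 = 16.7%, St. Luke's 1/7 = 14.3% → Riverside
Moderate: Riverside 12/28 = 42.9%, St. Luke's 8/24 = 33.3% → Riverside
Overall: Riverside 76/139 = 54.7%, St. Luke's 93/188 = 49.5% → Riverside
Riverside wins overall and in every case group — no reversal.

No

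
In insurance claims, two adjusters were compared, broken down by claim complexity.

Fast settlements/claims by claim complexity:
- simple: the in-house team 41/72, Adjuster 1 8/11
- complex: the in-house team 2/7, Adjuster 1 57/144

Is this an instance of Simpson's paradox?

Yes

Simple: the in-house team 41/72 = 56.9%, Adjuster 1 8/11 = 72.7% → Adjuster 1
Complex: the in-house team 2/7 = 28.6%, Adjuster 1 57/144 = 39.6% → Adjuster 1
Overall: the in-house team 43/79 = 54.4%, Adjuster 1 65/155 = 41.9% → the in-house team
Adjuster 1 wins each claim group but the in-house team wins overall — the comparison reverses. Adjuster 1's claims skew toward complex, which has a lower base rate.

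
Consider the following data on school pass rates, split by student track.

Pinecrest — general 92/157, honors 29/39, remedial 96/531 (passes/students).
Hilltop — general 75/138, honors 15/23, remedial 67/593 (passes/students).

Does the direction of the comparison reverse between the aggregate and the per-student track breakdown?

General: Pinecrest 92/157 = 58.6%, Hilltop 75/138 = 54.3% → Pinecrest
Honors: Pinecrest 29/39 = 74.4%, Hilltop 15/23 = 65.2% → Pinecrest
Remedial: Pinecrest 96/531 = 18.1%, Hilltop 67/593 = 11.3% → Pinecrest
Overall: Pinecrest 217/727 = 29.8%, Hilltop 157/754 = 20.8% → Pinecrest
Pinecrest wins overall and in every student group — no reversal.

No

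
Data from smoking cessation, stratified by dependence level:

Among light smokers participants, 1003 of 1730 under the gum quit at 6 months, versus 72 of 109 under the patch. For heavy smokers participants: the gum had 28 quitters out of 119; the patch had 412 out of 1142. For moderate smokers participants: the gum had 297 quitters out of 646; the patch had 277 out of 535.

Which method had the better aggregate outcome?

the gum

Light smokers: the gum 1003/1730 = 58.0%, the patch 72/109 = 66.1% → the patch
Heavy smokers: the gum 28/119 = 23.5%, the patch 412/1142 = 36.1% → the patch
Moderate smokers: the gum 297/646 = 46.0%, the patch 277/535 = 51.8% → the patch
Overall: the gum 1328/2495 = 53.2%, the patch 761/1786 = 42.6% → the gum
(The patch wins every dependence group but the gum wins overall — the patch's participants skew toward the low-rate heavy smokers group.)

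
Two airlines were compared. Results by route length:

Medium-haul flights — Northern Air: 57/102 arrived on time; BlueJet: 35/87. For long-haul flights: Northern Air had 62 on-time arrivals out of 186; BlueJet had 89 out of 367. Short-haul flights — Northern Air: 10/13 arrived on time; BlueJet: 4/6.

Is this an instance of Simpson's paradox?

No

Medium-haul: Northern Air 57/102 = 55.9%, BlueJet 35/87 = 40.2% → Northern Air
Long-haul: Northern Air 62/186 = 33.3%, BlueJet 89/367 = 24.3% → Northern Air
Short-haul: Northern Air 10/13 = 76.9%, BlueJet 4/6 = 66.7% → Northern Air
Overall: Northern Air 129/301 = 42.9%, BlueJet 128/460 = 27.8% → Northern Air
Northern Air wins overall and in every route group — no reversal.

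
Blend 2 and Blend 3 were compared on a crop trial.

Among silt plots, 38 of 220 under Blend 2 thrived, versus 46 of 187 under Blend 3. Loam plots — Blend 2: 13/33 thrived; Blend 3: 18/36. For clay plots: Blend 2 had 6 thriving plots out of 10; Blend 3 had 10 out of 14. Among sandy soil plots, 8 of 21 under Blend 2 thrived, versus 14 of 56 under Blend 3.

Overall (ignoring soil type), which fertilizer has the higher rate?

Silt: Blend 2 38/220 = 17.3%, Blend 3 46/187 = 24.6% → Blend 3
Loam: Blend 2 13/33 = 39.4%, Blend 3 18/36 = 50.0% → Blend 3
Clay: Blend 2 6/10 = 60.0%, Blend 3 10/14 = 71.4% → Blend 3
Sandy soil: Blend 2 8/21 = 38.1%, Blend 3 14/56 = 25.0% → Blend 2
Overall: Blend 2 65/284 = 22.9%, Blend 3 88/293 = 30.0% → Blend 3
(Neither sweeps every soil group, but Blend 3 has the higher pooled rate.)

Blend 3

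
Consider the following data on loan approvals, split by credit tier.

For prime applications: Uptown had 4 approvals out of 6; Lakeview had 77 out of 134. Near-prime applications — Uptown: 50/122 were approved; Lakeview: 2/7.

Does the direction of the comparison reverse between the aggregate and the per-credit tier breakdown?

Prime: Uptown 4/6 = 66.7%, Lakeview 77/134 = 57.5% → Uptown
Near-prime: Uptown 50/122 = 41.0%, Lakeview 2/7 = 28.6% → Uptown
Overall: Uptown 54/128 = 42.2%, Lakeview 79/141 = 56.0% → Lakeview
Uptown wins each credit group but Lakeview wins overall — the comparison reverses. Uptown's applications skew toward near-prime, which has a lower base rate.

Yes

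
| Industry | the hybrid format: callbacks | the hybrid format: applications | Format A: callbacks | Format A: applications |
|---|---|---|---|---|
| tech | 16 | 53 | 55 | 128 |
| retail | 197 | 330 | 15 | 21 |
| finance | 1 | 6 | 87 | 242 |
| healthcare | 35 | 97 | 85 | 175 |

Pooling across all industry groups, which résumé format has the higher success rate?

the hybrid format

Tech: the hybrid format 16/53 = 30.2%, Format A 55/128 = 43.0% → Format A
Retail: the hybrid format 197/330 = 59.7%, Format A 15/21 = 71.4% → Format A
Finance: the hybrid format 1/6 = 16.7%, Format A 87/242 = 36.0% → Format A
Healthcare: the hybrid format 35/97 = 36.1%, Format A 85/175 = 48.6% → Format A
Overall: the hybrid format 249/486 = 51.2%, Format A 242/566 = 42.8% → the hybrid format
(Format A wins every industry group but the hybrid format wins overall — Format A's applications skew toward the low-rate finance group.)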